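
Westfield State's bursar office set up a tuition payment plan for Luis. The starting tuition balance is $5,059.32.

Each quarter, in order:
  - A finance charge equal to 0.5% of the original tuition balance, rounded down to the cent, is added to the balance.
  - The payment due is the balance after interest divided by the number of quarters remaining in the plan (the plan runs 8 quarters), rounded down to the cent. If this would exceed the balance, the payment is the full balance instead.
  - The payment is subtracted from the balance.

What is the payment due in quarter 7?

$675.86

Quarter 1: opening $5,059.32; interest $25.29 → $5,084.61; payment $635.57; balance $4,449.04
Quarter 2: opening $4,449.04; interest $25.29 → $4,474.33; payment $639.19; balance $3,835.14
Quarter 3: opening $3,835.14; interest $25.29 → $3,860.43; payment $643.40; balance $3,217.03
Quarter 4: opening $3,217.03; interest $25.29 → $3,242.32; payment $648.46; balance $2,593.86
Quarter 5: opening $2,593.86; interest $25.29 → $2,619.15; payment $654.78; balance $1,964.37
Quarter 6: opening $1,964.37; interest $25.29 → $1,989.66; payment $663.22; balance $1,326.44
Quarter 7: opening $1,326.44; interest $25.29 → $1,351.73; payment $675.86; balance $675.87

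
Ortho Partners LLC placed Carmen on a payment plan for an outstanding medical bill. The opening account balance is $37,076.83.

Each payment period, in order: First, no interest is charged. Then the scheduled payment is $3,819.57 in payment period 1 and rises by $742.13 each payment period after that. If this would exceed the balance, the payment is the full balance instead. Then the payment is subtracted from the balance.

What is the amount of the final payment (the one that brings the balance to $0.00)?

Payment period 1: opening $37,076.83; payment $3,819.57; balance $33,257.26
Payment period 2: opening $33,257.26; payment $4,561.70; balance $28,695.56
Payment period 3: opening $28,695.56; payment $5,303.83; balance $23,391.73
Payment period 4: opening $23,391.73; payment $6,045.96; balance $17,345.77
Payment period 5: opening $17,345.77; payment $6,788.09; balance $10,557.68
Payment period 6: opening $10,557.68; payment $7,530.22; balance $3,027.46
Payment period 7: opening $3,027.46; payment $3,027.46; balance $0.00

$3,027.46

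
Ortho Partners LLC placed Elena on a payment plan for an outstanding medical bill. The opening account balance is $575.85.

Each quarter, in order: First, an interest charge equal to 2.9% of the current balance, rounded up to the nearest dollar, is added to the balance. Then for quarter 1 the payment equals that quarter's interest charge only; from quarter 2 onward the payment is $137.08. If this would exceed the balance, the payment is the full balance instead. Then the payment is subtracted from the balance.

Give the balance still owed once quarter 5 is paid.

$74.53

# | Opening | Interest | Payment | End bal
1 | $575.85 | $17.00 | $17.00 | $575.85
2 | $575.85 | $17.00 | $137.08 | $455.77
3 | $455.77 | $14.00 | $137.08 | $332.69
4 | $332.69 | $10.00 | $137.08 | $205.61
5 | $205.61 | $6.00 | $137.08 | $74.53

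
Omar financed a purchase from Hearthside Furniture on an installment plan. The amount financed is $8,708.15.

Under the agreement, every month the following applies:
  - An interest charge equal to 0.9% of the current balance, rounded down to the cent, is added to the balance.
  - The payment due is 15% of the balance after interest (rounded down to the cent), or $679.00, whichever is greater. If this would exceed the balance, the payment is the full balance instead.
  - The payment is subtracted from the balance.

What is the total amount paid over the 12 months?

Month 1: $8,708.15 +$78.37 interest = $8,786.52; pay $1,317.97 → $7,468.55
Month 2: $7,468.55 +$67.21 interest = $7,535.76; pay $1,130.36 → $6,405.40
Month 3: $6,405.40 +$57.64 interest = $6,463.04; pay $969.45 → $5,493.59
Month 4: $5,493.59 +$49.44 interest = $5,543.03; pay $831.45 → $4,711.58
Month 5: $4,711.58 +$42.40 interest = $4,753.98; pay $713.09 → $4,040.89
Month 6: $4,040.89 +$36.36 interest = $4,077.25; pay $679.00 → $3,398.25
Month 7: $3,398.25 +$30.58 interest = $3,428.83; pay $679.00 → $2,749.83
Month 8: $2,749.83 +$24.74 interest = $2,774.57; pay $679.00 → $2,095.57
Month 9: $2,095.57 +$18.86 interest = $2,114.43; pay $679.00 → $1,435.43
Month 10: $1,435.43 +$12.91 interest = $1,448.34; pay $679.00 → $769.34
Month 11: $769.34 +$6.92 interest = $776.26; pay $679.00 → $97.26
Month 12: $97.26 +$0.87 interest = $98.13; pay $98.13 → $0.00
Total paid: $9,134.45

$9,134.45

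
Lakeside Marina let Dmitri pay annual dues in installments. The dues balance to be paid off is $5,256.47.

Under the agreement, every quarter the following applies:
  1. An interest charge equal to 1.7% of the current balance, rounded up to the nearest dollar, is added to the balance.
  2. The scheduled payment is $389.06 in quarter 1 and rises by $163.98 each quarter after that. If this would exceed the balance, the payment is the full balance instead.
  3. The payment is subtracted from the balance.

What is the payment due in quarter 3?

# | Opening | Interest | Payment | End bal
1 | $5,256.47 | $90.00 | $389.06 | $4,957.41
2 | $4,957.41 | $85.00 | $553.04 | $4,489.37
3 | $4,489.37 | $77.00 | $717.02 | $3,849.35

$717.02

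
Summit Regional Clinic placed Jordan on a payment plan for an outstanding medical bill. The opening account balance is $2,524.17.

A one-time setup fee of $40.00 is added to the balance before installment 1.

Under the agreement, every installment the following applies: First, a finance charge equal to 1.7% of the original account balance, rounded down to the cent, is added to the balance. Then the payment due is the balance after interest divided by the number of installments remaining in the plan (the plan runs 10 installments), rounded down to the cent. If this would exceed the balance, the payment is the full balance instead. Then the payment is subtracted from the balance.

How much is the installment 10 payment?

$382.11

Installment 1: opening $2,564.17; interest $42.91 → $2,607.08; payment $260.70; balance $2,346.38
Installment 2: opening $2,346.38; interest $42.91 → $2,389.29; payment $265.47; balance $2,123.82
Installment 3: opening $2,123.82; interest $42.91 → $2,166.73; payment $270.84; balance $1,895.89
Installment 4: opening $1,895.89; interest $42.91 → $1,938.80; payment $276.97; balance $1,661.83
Installment 5: opening $1,661.83; interest $42.91 → $1,704.74; payment $284.12; balance $1,420.62
Installment 6: opening $1,420.62; interest $42.91 → $1,463.53; payment $292.70; balance $1,170.83
Installment 7: opening $1,170.83; interest $42.91 → $1,213.74; payment $303.43; balance $910.31
Installment 8: opening $910.31; interest $42.91 → $953.22; payment $317.74; balance $635.48
Installment 9: opening $635.48; interest $42.91 → $678.39; payment $339.19; balance $339.20
Installment 10: opening $339.20; interest $42.91 → $382.11; payment $382.11; balance $0.00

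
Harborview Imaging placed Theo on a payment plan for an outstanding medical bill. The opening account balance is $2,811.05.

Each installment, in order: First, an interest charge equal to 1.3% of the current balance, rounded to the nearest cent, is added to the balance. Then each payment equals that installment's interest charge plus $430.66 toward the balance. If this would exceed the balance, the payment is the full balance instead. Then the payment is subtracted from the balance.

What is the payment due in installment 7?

Installment 1: $2,811.05 +$36.54 interest = $2,847.59; pay $467.20 → $2,380.39
Installment 2: $2,380.39 +$30.95 interest = $2,411.34; pay $461.61 → $1,949.73
Installment 3: $1,949.73 +$25.35 interest = $1,975.08; pay $456.01 → $1,519.07
Installment 4: $1,519.07 +$19.75 interest = $1,538.82; pay $450.41 → $1,088.41
Installment 5: $1,088.41 +$14.15 interest = $1,102.56; pay $444.81 → $657.75
Installment 6: $657.75 +$8.55 interest = $666.30; pay $439.21 → $227.09
Installment 7: $227.09 +$2.95 interest = $230.04; pay $230.04 → $0.00

$230.04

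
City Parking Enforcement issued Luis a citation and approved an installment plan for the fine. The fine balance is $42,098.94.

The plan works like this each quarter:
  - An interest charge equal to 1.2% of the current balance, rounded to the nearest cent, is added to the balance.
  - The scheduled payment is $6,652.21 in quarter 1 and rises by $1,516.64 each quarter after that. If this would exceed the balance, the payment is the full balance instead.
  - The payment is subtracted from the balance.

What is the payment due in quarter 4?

Quarter 1: $42,098.94 +$505.19 interest = $42,604.13; pay $6,652.21 → $35,951.92
Quarter 2: $35,951.92 +$431.42 interest = $36,383.34; pay $8,168.85 → $28,214.49
Quarter 3: $28,214.49 +$338.57 interest = $28,553.06; pay $9,685.49 → $18,867.57
Quarter 4: $18,867.57 +$226.41 interest = $19,093.98; pay $11,202.13 → $7,891.85

$11,202.13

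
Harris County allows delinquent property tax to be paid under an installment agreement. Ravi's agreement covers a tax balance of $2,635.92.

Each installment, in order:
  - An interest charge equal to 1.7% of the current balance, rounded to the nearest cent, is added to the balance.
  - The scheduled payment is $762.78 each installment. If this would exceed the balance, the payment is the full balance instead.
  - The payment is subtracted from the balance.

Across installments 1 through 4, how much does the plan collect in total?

$2,741.10

Installment 1: opening $2,635.92; interest $44.81 → $2,680.73; payment $762.78; balance $1,917.95
Installment 2: opening $1,917.95; interest $32.61 → $1,950.56; payment $762.78; balance $1,187.78
Installment 3: opening $1,187.78; interest $20.19 → $1,207.97; payment $762.78; balance $445.19
Installment 4: opening $445.19; interest $7.57 → $452.76; payment $452.76; balance $0.00
Total paid: $2,741.10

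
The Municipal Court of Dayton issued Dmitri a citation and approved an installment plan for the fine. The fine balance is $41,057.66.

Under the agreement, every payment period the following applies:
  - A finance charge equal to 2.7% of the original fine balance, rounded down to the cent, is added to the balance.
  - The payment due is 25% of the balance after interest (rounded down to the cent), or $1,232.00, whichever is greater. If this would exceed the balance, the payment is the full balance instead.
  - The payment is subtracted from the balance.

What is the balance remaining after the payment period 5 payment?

# | Opening | Interest | Payment | End bal
1 | $41,057.66 | $1,108.55 | $10,541.55 | $31,624.66
2 | $31,624.66 | $1,108.55 | $8,183.30 | $24,549.91
3 | $24,549.91 | $1,108.55 | $6,414.61 | $19,243.85
4 | $19,243.85 | $1,108.55 | $5,088.10 | $15,264.30
5 | $15,264.30 | $1,108.55 | $4,093.21 | $12,279.64

$12,279.64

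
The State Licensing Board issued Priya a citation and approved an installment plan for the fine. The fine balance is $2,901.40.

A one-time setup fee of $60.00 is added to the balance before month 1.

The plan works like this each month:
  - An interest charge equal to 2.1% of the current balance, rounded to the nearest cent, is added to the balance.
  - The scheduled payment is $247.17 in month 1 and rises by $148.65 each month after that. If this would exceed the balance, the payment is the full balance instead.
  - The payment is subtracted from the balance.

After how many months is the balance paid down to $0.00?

6

# | Opening | Interest | Payment | End bal
1 | $2,961.40 | $62.19 | $247.17 | $2,776.42
2 | $2,776.42 | $58.30 | $395.82 | $2,438.90
3 | $2,438.90 | $51.22 | $544.47 | $1,945.65
4 | $1,945.65 | $40.86 | $693.12 | $1,293.39
5 | $1,293.39 | $27.16 | $841.77 | $478.78
6 | $478.78 | $10.05 | $488.83 | $0.00
Balance reaches $0.00 in month 6.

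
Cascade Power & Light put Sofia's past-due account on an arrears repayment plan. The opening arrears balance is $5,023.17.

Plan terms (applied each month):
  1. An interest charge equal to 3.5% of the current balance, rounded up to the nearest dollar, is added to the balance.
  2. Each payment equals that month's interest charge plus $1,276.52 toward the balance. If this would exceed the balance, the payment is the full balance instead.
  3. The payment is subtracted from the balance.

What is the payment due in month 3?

$1,363.52

Month 1: opening $5,023.17; interest $176.00 → $5,199.17; payment $1,452.52; balance $3,746.65
Month 2: opening $3,746.65; interest $132.00 → $3,878.65; payment $1,408.52; balance $2,470.13
Month 3: opening $2,470.13; interest $87.00 → $2,557.13; payment $1,363.52; balance $1,193.61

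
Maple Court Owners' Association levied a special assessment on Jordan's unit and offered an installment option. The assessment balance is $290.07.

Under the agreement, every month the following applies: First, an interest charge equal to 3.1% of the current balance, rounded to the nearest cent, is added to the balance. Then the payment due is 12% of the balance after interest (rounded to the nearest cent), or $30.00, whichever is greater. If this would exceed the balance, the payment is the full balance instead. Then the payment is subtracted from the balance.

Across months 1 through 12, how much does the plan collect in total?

# | Opening | Interest | Payment | End bal
1 | $290.07 | $8.99 | $35.89 | $263.17
2 | $263.17 | $8.16 | $32.56 | $238.77
3 | $238.77 | $7.40 | $30.00 | $216.17
4 | $216.17 | $6.70 | $30.00 | $192.87
5 | $192.87 | $5.98 | $30.00 | $168.85
6 | $168.85 | $5.23 | $30.00 | $144.08
7 | $144.08 | $4.47 | $30.00 | $118.55
8 | $118.55 | $3.68 | $30.00 | $92.23
9 | $92.23 | $2.86 | $30.00 | $65.09
10 | $65.09 | $2.02 | $30.00 | $37.11
11 | $37.11 | $1.15 | $30.00 | $8.26
12 | $8.26 | $0.26 | $8.52 | $0.00
Total paid: $346.97

$346.97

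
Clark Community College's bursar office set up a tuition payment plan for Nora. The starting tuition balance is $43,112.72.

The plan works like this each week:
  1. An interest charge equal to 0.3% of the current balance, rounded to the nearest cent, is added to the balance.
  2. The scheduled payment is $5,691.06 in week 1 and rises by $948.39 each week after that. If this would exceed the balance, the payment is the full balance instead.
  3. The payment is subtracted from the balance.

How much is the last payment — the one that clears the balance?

$5,641.23

Week 1: opening $43,112.72; interest $129.34 → $43,242.06; payment $5,691.06; balance $37,551.00
Week 2: opening $37,551.00; interest $112.65 → $37,663.65; payment $6,639.45; balance $31,024.20
Week 3: opening $31,024.20; interest $93.07 → $31,117.27; payment $7,587.84; balance $23,529.43
Week 4: opening $23,529.43; interest $70.59 → $23,600.02; payment $8,536.23; balance $15,063.79
Week 5: opening $15,063.79; interest $45.19 → $15,108.98; payment $9,484.62; balance $5,624.36
Week 6: opening $5,624.36; interest $16.87 → $5,641.23; payment $5,641.23; balance $0.00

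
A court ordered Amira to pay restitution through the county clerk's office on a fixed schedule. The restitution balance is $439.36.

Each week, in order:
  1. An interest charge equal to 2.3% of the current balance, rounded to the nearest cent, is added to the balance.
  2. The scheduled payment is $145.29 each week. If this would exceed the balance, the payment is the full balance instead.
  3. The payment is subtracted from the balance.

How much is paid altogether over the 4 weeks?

$460.85

Week 1: opening $439.36; interest $10.11 → $449.47; payment $145.29; balance $304.18
Week 2: opening $304.18; interest $7.00 → $311.18; payment $145.29; balance $165.89
Week 3: opening $165.89; interest $3.82 → $169.71; payment $145.29; balance $24.42
Week 4: opening $24.42; interest $0.56 → $24.98; payment $24.98; balance $0.00
Total paid: $460.85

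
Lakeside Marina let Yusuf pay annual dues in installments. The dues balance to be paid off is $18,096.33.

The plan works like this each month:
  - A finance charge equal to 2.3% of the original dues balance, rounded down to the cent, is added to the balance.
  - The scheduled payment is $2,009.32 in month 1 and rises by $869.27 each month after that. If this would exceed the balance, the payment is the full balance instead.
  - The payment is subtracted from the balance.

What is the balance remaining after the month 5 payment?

Month 1: $18,096.33 +$416.21 interest = $18,512.54; pay $2,009.32 → $16,503.22
Month 2: $16,503.22 +$416.21 interest = $16,919.43; pay $2,878.59 → $14,040.84
Month 3: $14,040.84 +$416.21 interest = $14,457.05; pay $3,747.86 → $10,709.19
Month 4: $10,709.19 +$416.21 interest = $11,125.40; pay $4,617.13 → $6,508.27
Month 5: $6,508.27 +$416.21 interest = $6,924.48; pay $5,486.40 → $1,438.08

$1,438.08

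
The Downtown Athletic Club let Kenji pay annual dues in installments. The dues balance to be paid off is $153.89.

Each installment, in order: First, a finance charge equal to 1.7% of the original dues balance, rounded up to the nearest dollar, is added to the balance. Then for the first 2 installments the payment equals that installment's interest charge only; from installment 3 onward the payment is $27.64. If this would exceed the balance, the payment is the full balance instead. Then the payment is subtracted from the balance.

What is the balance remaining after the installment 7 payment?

$30.69

# | Opening | Interest | Payment | End bal
1 | $153.89 | $3.00 | $3.00 | $153.89
2 | $153.89 | $3.00 | $3.00 | $153.89
3 | $153.89 | $3.00 | $27.64 | $129.25
4 | $129.25 | $3.00 | $27.64 | $104.61
5 | $104.61 | $3.00 | $27.64 | $79.97
6 | $79.97 | $3.00 | $27.64 | $55.33
7 | $55.33 | $3.00 | $27.64 | $30.69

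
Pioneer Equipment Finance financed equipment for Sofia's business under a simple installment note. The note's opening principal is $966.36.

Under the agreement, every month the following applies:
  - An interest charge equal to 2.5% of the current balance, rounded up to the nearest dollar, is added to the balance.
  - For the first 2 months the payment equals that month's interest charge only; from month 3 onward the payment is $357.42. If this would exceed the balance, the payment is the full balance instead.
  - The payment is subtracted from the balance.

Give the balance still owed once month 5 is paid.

Month 1: opening $966.36; interest $25.00 → $991.36; payment $25.00; balance $966.36
Month 2: opening $966.36; interest $25.00 → $991.36; payment $25.00; balance $966.36
Month 3: opening $966.36; interest $25.00 → $991.36; payment $357.42; balance $633.94
Month 4: opening $633.94; interest $16.00 → $649.94; payment $357.42; balance $292.52
Month 5: opening $292.52; interest $8.00 → $300.52; payment $300.52; balance $0.00

$0.00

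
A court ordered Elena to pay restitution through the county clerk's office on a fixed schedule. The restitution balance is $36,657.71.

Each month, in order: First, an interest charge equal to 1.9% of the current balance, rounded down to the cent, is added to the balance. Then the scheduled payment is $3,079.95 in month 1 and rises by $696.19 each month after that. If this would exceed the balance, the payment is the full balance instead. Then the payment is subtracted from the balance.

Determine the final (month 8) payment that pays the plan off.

Month 1: $36,657.71 +$696.49 interest = $37,354.20; pay $3,079.95 → $34,274.25
Month 2: $34,274.25 +$651.21 interest = $34,925.46; pay $3,776.14 → $31,149.32
Month 3: $31,149.32 +$591.83 interest = $31,741.15; pay $4,472.33 → $27,268.82
Month 4: $27,268.82 +$518.10 interest = $27,786.92; pay $5,168.52 → $22,618.40
Month 5: $22,618.40 +$429.74 interest = $23,048.14; pay $5,864.71 → $17,183.43
Month 6: $17,183.43 +$326.48 interest = $17,509.91; pay $6,560.90 → $10,949.01
Month 7: $10,949.01 +$208.03 interest = $11,157.04; pay $7,257.09 → $3,899.95
Month 8: $3,899.95 +$74.09 interest = $3,974.04; pay $3,974.04 → $0.00

$3,974.04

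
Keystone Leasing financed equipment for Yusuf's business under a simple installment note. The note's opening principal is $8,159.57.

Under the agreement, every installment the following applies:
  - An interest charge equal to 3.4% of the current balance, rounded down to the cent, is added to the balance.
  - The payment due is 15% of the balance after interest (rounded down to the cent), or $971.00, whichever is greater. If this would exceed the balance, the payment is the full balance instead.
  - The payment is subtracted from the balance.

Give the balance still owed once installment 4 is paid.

$4,757.03

Installment 1: $8,159.57 +$277.42 interest = $8,436.99; pay $1,265.54 → $7,171.45
Installment 2: $7,171.45 +$243.82 interest = $7,415.27; pay $1,112.29 → $6,302.98
Installment 3: $6,302.98 +$214.30 interest = $6,517.28; pay $977.59 → $5,539.69
Installment 4: $5,539.69 +$188.34 interest = $5,728.03; pay $971.00 → $4,757.03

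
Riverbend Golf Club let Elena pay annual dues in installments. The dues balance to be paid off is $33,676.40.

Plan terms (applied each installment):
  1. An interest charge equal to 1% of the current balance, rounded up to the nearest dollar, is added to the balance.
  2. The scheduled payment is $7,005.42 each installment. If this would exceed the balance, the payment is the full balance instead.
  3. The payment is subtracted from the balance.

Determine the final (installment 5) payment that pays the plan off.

$6,667.72

Installment 1: opening $33,676.40; interest $337.00 → $34,013.40; payment $7,005.42; balance $27,007.98
Installment 2: opening $27,007.98; interest $271.00 → $27,278.98; payment $7,005.42; balance $20,273.56
Installment 3: opening $20,273.56; interest $203.00 → $20,476.56; payment $7,005.42; balance $13,471.14
Installment 4: opening $13,471.14; interest $135.00 → $13,606.14; payment $7,005.42; balance $6,600.72
Installment 5: opening $6,600.72; interest $67.00 → $6,667.72; payment $6,667.72; balance $0.00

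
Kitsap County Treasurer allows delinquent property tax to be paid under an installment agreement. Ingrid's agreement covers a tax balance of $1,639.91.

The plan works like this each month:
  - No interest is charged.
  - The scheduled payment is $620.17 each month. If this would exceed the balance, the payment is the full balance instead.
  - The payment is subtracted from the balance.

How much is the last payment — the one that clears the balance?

$399.57

Month 1: opening $1,639.91; payment $620.17; balance $1,019.74
Month 2: opening $1,019.74; payment $620.17; balance $399.57
Month 3: opening $399.57; payment $399.57; balance $0.00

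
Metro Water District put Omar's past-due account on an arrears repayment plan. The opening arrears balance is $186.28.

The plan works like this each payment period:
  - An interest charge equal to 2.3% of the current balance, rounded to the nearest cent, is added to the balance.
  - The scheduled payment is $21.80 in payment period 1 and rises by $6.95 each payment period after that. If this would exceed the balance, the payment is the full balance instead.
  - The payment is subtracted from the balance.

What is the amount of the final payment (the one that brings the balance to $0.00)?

# | Opening | Interest | Payment | End bal
1 | $186.28 | $4.28 | $21.80 | $168.76
2 | $168.76 | $3.88 | $28.75 | $143.89
3 | $143.89 | $3.31 | $35.70 | $111.50
4 | $111.50 | $2.56 | $42.65 | $71.41
5 | $71.41 | $1.64 | $49.60 | $23.45
6 | $23.45 | $0.54 | $23.99 | $0.00

$23.99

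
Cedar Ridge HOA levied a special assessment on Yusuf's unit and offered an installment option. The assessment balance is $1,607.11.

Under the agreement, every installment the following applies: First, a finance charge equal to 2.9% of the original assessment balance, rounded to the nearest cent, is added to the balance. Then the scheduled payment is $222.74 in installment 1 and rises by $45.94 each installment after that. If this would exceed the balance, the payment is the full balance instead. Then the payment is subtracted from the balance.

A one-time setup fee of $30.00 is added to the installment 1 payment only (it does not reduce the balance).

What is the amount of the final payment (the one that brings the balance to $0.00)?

Installment 1: opening $1,607.11; interest $46.61 → $1,653.72; payment $222.74 (+ $30.00 fee); balance $1,430.98
Installment 2: opening $1,430.98; interest $46.61 → $1,477.59; payment $268.68; balance $1,208.91
Installment 3: opening $1,208.91; interest $46.61 → $1,255.52; payment $314.62; balance $940.90
Installment 4: opening $940.90; interest $46.61 → $987.51; payment $360.56; balance $626.95
Installment 5: opening $626.95; interest $46.61 → $673.56; payment $406.50; balance $267.06
Installment 6: opening $267.06; interest $46.61 → $313.67; payment $313.67; balance $0.00

$313.67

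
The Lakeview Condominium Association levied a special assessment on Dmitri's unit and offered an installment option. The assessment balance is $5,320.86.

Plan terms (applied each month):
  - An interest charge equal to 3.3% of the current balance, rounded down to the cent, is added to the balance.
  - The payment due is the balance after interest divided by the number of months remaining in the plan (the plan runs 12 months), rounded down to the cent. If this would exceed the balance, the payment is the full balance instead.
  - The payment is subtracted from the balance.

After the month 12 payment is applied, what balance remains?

Month 1: opening $5,320.86; interest $175.58 → $5,496.44; payment $458.03; balance $5,038.41
Month 2: opening $5,038.41; interest $166.26 → $5,204.67; payment $473.15; balance $4,731.52
Month 3: opening $4,731.52; interest $156.14 → $4,887.66; payment $488.76; balance $4,398.90
Month 4: opening $4,398.90; interest $145.16 → $4,544.06; payment $504.89; balance $4,039.17
Month 5: opening $4,039.17; interest $133.29 → $4,172.46; payment $521.55; balance $3,650.91
Month 6: opening $3,650.91; interest $120.48 → $3,771.39; payment $538.77; balance $3,232.62
Month 7: opening $3,232.62; interest $106.67 → $3,339.29; payment $556.54; balance $2,782.75
Month 8: opening $2,782.75; interest $91.83 → $2,874.58; payment $574.91; balance $2,299.67
Month 9: opening $2,299.67; interest $75.88 → $2,375.55; payment $593.88; balance $1,781.67
Month 10: opening $1,781.67; interest $58.79 → $1,840.46; payment $613.48; balance $1,226.98
Month 11: opening $1,226.98; interest $40.49 → $1,267.47; payment $633.73; balance $633.74
Month 12: opening $633.74; interest $20.91 → $654.65; payment $654.65; balance $0.00

$0.00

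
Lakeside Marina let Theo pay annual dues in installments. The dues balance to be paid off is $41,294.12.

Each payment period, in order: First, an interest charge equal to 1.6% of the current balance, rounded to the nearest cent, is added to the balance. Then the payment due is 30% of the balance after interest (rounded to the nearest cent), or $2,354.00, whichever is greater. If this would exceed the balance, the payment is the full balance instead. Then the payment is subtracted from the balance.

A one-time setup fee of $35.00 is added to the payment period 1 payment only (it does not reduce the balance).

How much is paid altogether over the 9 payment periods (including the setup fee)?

Payment period 1: opening $41,294.12; interest $660.71 → $41,954.83; payment $12,586.45 (+ $35.00 fee); balance $29,368.38
Payment period 2: opening $29,368.38; interest $469.89 → $29,838.27; payment $8,951.48; balance $20,886.79
Payment period 3: opening $20,886.79; interest $334.19 → $21,220.98; payment $6,366.29; balance $14,854.69
Payment period 4: opening $14,854.69; interest $237.68 → $15,092.37; payment $4,527.71; balance $10,564.66
Payment period 5: opening $10,564.66; interest $169.03 → $10,733.69; payment $3,220.11; balance $7,513.58
Payment period 6: opening $7,513.58; interest $120.22 → $7,633.80; payment $2,354.00; balance $5,279.80
Payment period 7: opening $5,279.80; interest $84.48 → $5,364.28; payment $2,354.00; balance $3,010.28
Payment period 8: opening $3,010.28; interest $48.16 → $3,058.44; payment $2,354.00; balance $704.44
Payment period 9: opening $704.44; interest $11.27 → $715.71; payment $715.71; balance $0.00
Total paid: $43,464.75

$43,464.75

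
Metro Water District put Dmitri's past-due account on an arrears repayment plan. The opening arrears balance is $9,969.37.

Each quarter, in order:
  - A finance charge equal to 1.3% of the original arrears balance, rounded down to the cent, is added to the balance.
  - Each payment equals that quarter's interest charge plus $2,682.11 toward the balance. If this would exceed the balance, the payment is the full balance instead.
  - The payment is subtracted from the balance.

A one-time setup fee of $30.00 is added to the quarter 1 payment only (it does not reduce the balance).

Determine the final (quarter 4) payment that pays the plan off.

$2,052.64

# | Opening | Interest | Payment | Fee | End bal
1 | $9,969.37 | $129.60 | $2,811.71 | $30.00 | $7,287.26
2 | $7,287.26 | $129.60 | $2,811.71 | — | $4,605.15
3 | $4,605.15 | $129.60 | $2,811.71 | — | $1,923.04
4 | $1,923.04 | $129.60 | $2,052.64 | — | $0.00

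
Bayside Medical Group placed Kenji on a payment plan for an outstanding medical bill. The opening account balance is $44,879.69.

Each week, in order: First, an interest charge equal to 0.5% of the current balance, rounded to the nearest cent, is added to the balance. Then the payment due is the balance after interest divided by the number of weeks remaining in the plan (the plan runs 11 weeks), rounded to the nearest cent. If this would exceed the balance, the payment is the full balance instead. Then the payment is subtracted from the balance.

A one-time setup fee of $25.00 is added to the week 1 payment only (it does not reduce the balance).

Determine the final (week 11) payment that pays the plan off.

Week 1: $44,879.69 +$224.40 interest = $45,104.09; pay $4,100.37 (+ $25.00 fee) → $41,003.72
Week 2: $41,003.72 +$205.02 interest = $41,208.74; pay $4,120.87 → $37,087.87
Week 3: $37,087.87 +$185.44 interest = $37,273.31; pay $4,141.48 → $33,131.83
Week 4: $33,131.83 +$165.66 interest = $33,297.49; pay $4,162.19 → $29,135.30
Week 5: $29,135.30 +$145.68 interest = $29,280.98; pay $4,183.00 → $25,097.98
Week 6: $25,097.98 +$125.49 interest = $25,223.47; pay $4,203.91 → $21,019.56
Week 7: $21,019.56 +$105.10 interest = $21,124.66; pay $4,224.93 → $16,899.73
Week 8: $16,899.73 +$84.50 interest = $16,984.23; pay $4,246.06 → $12,738.17
Week 9: $12,738.17 +$63.69 interest = $12,801.86; pay $4,267.29 → $8,534.57
Week 10: $8,534.57 +$42.67 interest = $8,577.24; pay $4,288.62 → $4,288.62
Week 11: $4,288.62 +$21.44 interest = $4,310.06; pay $4,310.06 → $0.00

$4,310.06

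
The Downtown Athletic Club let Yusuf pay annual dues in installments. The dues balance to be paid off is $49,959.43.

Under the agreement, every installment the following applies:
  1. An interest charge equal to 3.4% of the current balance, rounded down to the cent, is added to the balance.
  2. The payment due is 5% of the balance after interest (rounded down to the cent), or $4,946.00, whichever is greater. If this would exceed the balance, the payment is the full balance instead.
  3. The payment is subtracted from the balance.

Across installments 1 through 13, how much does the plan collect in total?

Installment 1: $49,959.43 +$1,698.62 interest = $51,658.05; pay $4,946.00 → $46,712.05
Installment 2: $46,712.05 +$1,588.20 interest = $48,300.25; pay $4,946.00 → $43,354.25
Installment 3: $43,354.25 +$1,474.04 interest = $44,828.29; pay $4,946.00 → $39,882.29
Installment 4: $39,882.29 +$1,355.99 interest = $41,238.28; pay $4,946.00 → $36,292.28
Installment 5: $36,292.28 +$1,233.93 interest = $37,526.21; pay $4,946.00 → $32,580.21
Installment 6: $32,580.21 +$1,107.72 interest = $33,687.93; pay $4,946.00 → $28,741.93
Installment 7: $28,741.93 +$977.22 interest = $29,719.15; pay $4,946.00 → $24,773.15
Installment 8: $24,773.15 +$842.28 interest = $25,615.43; pay $4,946.00 → $20,669.43
Installment 9: $20,669.43 +$702.76 interest = $21,372.19; pay $4,946.00 → $16,426.19
Installment 10: $16,426.19 +$558.49 interest = $16,984.68; pay $4,946.00 → $12,038.68
Installment 11: $12,038.68 +$409.31 interest = $12,447.99; pay $4,946.00 → $7,501.99
Installment 12: $7,501.99 +$255.06 interest = $7,757.05; pay $4,946.00 → $2,811.05
Installment 13: $2,811.05 +$95.57 interest = $2,906.62; pay $2,906.62 → $0.00
Total paid: $62,258.62

$62,258.62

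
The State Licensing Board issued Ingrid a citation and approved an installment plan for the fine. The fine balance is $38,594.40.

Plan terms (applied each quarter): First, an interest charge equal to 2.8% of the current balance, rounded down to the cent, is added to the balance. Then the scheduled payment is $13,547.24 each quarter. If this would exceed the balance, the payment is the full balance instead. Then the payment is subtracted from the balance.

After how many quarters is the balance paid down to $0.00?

4

# | Opening | Interest | Payment | End bal
1 | $38,594.40 | $1,080.64 | $13,547.24 | $26,127.80
2 | $26,127.80 | $731.57 | $13,547.24 | $13,312.13
3 | $13,312.13 | $372.73 | $13,547.24 | $137.62
4 | $137.62 | $3.85 | $141.47 | $0.00
Balance reaches $0.00 in quarter 4.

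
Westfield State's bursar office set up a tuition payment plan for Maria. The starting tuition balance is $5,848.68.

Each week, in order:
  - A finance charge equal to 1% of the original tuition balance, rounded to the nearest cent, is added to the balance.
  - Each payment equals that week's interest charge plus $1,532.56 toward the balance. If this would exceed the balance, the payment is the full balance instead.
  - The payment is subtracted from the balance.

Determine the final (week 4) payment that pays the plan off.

$1,309.49

Week 1: opening $5,848.68; interest $58.49 → $5,907.17; payment $1,591.05; balance $4,316.12
Week 2: opening $4,316.12; interest $58.49 → $4,374.61; payment $1,591.05; balance $2,783.56
Week 3: opening $2,783.56; interest $58.49 → $2,842.05; payment $1,591.05; balance $1,251.00
Week 4: opening $1,251.00; interest $58.49 → $1,309.49; payment $1,309.49; balance $0.00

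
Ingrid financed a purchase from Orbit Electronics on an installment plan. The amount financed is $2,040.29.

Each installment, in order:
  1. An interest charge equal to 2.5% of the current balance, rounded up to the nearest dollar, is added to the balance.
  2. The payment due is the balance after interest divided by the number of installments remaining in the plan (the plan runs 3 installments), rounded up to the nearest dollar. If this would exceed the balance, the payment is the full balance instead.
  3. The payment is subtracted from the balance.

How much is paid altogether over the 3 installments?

Installment 1: $2,040.29 +$52.00 interest = $2,092.29; pay $698.00 → $1,394.29
Installment 2: $1,394.29 +$35.00 interest = $1,429.29; pay $715.00 → $714.29
Installment 3: $714.29 +$18.00 interest = $732.29; pay $732.29 → $0.00
Total paid: $2,145.29

$2,145.29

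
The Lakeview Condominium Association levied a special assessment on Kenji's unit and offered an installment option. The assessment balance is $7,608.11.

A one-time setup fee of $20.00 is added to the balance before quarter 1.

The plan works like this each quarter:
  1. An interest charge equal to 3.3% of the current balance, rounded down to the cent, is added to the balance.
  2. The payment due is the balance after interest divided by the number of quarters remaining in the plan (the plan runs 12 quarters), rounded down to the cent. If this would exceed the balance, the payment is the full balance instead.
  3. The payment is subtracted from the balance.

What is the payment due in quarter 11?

$908.52

# | Opening | Interest | Payment | End bal
1 | $7,628.11 | $251.72 | $656.65 | $7,223.18
2 | $7,223.18 | $238.36 | $678.32 | $6,783.22
3 | $6,783.22 | $223.84 | $700.70 | $6,306.36
4 | $6,306.36 | $208.10 | $723.82 | $5,790.64
5 | $5,790.64 | $191.09 | $747.71 | $5,234.02
6 | $5,234.02 | $172.72 | $772.39 | $4,634.35
7 | $4,634.35 | $152.93 | $797.88 | $3,989.40
8 | $3,989.40 | $131.65 | $824.21 | $3,296.84
9 | $3,296.84 | $108.79 | $851.40 | $2,554.23
10 | $2,554.23 | $84.28 | $879.50 | $1,759.01
11 | $1,759.01 | $58.04 | $908.52 | $908.53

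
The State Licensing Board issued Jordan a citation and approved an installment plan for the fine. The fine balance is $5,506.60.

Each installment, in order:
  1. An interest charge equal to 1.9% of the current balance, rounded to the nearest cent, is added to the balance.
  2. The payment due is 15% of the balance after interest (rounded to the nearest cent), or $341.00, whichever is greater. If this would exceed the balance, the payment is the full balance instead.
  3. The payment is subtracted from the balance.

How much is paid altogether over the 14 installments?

$6,145.55

# | Opening | Interest | Payment | End bal
1 | $5,506.60 | $104.63 | $841.68 | $4,769.55
2 | $4,769.55 | $90.62 | $729.03 | $4,131.14
3 | $4,131.14 | $78.49 | $631.44 | $3,578.19
4 | $3,578.19 | $67.99 | $546.93 | $3,099.25
5 | $3,099.25 | $58.89 | $473.72 | $2,684.42
6 | $2,684.42 | $51.00 | $410.31 | $2,325.11
7 | $2,325.11 | $44.18 | $355.39 | $2,013.90
8 | $2,013.90 | $38.26 | $341.00 | $1,711.16
9 | $1,711.16 | $32.51 | $341.00 | $1,402.67
10 | $1,402.67 | $26.65 | $341.00 | $1,088.32
11 | $1,088.32 | $20.68 | $341.00 | $768.00
12 | $768.00 | $14.59 | $341.00 | $441.59
13 | $441.59 | $8.39 | $341.00 | $108.98
14 | $108.98 | $2.07 | $111.05 | $0.00
Total paid: $6,145.55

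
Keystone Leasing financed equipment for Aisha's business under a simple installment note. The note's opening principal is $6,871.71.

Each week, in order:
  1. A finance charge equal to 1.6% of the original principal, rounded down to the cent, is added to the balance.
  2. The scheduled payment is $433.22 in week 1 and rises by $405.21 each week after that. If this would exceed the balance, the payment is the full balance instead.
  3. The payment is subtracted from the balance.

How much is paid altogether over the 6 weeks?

$7,531.35

Week 1: opening $6,871.71; interest $109.94 → $6,981.65; payment $433.22; balance $6,548.43
Week 2: opening $6,548.43; interest $109.94 → $6,658.37; payment $838.43; balance $5,819.94
Week 3: opening $5,819.94; interest $109.94 → $5,929.88; payment $1,243.64; balance $4,686.24
Week 4: opening $4,686.24; interest $109.94 → $4,796.18; payment $1,648.85; balance $3,147.33
Week 5: opening $3,147.33; interest $109.94 → $3,257.27; payment $2,054.06; balance $1,203.21
Week 6: opening $1,203.21; interest $109.94 → $1,313.15; payment $1,313.15; balance $0.00
Total paid: $7,531.35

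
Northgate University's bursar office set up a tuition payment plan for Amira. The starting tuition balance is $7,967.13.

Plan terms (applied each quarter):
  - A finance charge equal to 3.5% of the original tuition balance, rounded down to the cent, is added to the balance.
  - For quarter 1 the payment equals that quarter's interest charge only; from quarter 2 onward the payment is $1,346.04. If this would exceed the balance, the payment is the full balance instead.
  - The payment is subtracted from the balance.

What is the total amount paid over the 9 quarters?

Quarter 1: $7,967.13 +$278.84 interest = $8,245.97; pay $278.84 → $7,967.13
Quarter 2: $7,967.13 +$278.84 interest = $8,245.97; pay $1,346.04 → $6,899.93
Quarter 3: $6,899.93 +$278.84 interest = $7,178.77; pay $1,346.04 → $5,832.73
Quarter 4: $5,832.73 +$278.84 interest = $6,111.57; pay $1,346.04 → $4,765.53
Quarter 5: $4,765.53 +$278.84 interest = $5,044.37; pay $1,346.04 → $3,698.33
Quarter 6: $3,698.33 +$278.84 interest = $3,977.17; pay $1,346.04 → $2,631.13
Quarter 7: $2,631.13 +$278.84 interest = $2,909.97; pay $1,346.04 → $1,563.93
Quarter 8: $1,563.93 +$278.84 interest = $1,842.77; pay $1,346.04 → $496.73
Quarter 9: $496.73 +$278.84 interest = $775.57; pay $775.57 → $0.00
Total paid: $10,476.69

$10,476.69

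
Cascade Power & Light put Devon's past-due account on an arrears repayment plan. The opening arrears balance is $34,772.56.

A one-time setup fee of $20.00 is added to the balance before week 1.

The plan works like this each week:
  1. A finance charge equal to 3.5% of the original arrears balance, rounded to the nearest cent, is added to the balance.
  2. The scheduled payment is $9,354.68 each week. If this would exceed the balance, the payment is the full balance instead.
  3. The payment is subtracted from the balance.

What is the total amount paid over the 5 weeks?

$40,877.76

Week 1: $34,792.56 +$1,217.04 interest = $36,009.60; pay $9,354.68 → $26,654.92
Week 2: $26,654.92 +$1,217.04 interest = $27,871.96; pay $9,354.68 → $18,517.28
Week 3: $18,517.28 +$1,217.04 interest = $19,734.32; pay $9,354.68 → $10,379.64
Week 4: $10,379.64 +$1,217.04 interest = $11,596.68; pay $9,354.68 → $2,242.00
Week 5: $2,242.00 +$1,217.04 interest = $3,459.04; pay $3,459.04 → $0.00
Total paid: $40,877.76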